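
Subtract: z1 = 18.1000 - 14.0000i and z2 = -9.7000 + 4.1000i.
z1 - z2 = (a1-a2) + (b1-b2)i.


Real: 18.1 + 9.7 = 27.8
Imag: -14 - 4.1 = -18.1

27.8000 - 18.1000i


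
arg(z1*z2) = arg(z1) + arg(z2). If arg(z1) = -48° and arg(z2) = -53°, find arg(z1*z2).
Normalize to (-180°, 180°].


arg(z1*z2) = -48° - 53° = -101°
Normalized to (-180°, 180°]: -101°

-101°


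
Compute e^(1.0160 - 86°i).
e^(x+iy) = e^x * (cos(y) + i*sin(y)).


e^1.0160 = 2.7621
cos(-86°) = 0.06976
sin(-86°) = -0.99756
Real = 2.7621*0.06976 = 0.1927
Imag = 2.7621*(-0.99756) = -2.7554

0.1927 - 2.7554i


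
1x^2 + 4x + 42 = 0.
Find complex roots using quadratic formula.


disc = 4^2 - 4*1*42 = 16 - 168 = -152
sqrt(|disc|) = sqrt(152) = 12.3288
Real part = -4/(2*1) = -2.0000
Imag part = 12.3288/(2*1) = 6.1644

-2.0000 ± 6.1644i


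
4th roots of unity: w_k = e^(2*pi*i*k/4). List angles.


The 4th roots of unity are cis(360k/4°) for k=0..3
Angle step = 360/4 = 90°
Primitive root: cis(90°)
Primitive root = 0 + 1.0000i

4 roots at angles: 0°, 90°, 180°, 270°


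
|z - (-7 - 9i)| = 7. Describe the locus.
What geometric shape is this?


|z - z0| = r is a circle with center z0 and radius r.
Center = (-7, -9), radius = 7

Circle with center (-7, -9) and radius 7


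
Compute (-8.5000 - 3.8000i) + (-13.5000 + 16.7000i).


Real: -8.5 - 13.5 = -22
Imag: -3.8 + 16.7 = 12.9

-22.0000 + 12.9000i


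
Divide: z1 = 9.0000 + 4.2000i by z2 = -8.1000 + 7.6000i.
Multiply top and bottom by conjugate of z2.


Conjugate of z2 = -8.1000 - 7.6000i
Numerator: (9.0000 + 4.2000i)(-8.1000 - 7.6000i) = -40.9800 - 102.4200i
Denominator: (-8.1)^2 + 7.6^2 = 123.37
Result = (-40.9800 - 102.4200i)/123.37

-0.3322 - 0.8302i


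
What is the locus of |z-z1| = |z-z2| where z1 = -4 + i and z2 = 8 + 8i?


Equal distances means the locus is the perpendicular bisector of z1 and z2.
Midpoint = ((-4+8)/2, (1+8)/2) = (2.0000, 4.5000)

Perpendicular bisector through (2.0000, 4.5000)


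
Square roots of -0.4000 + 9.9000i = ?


|z| = sqrt(0.16+98.01) = 9.9081
sqrt((|z|+a)/2) = sqrt((9.9081+(-0.4))/2) = sqrt(4.7540) = 2.1804
sqrt((|z|-a)/2) = sqrt((9.9081-(-0.4))/2) = sqrt(5.1540) = 2.2703

±(2.1804 + 2.2703i) i.e. 2.1804 + 2.2703i and -2.1804 - 2.2703i


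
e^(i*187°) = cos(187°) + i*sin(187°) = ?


cos(187°) = -0.9925
sin(187°) = -0.1219

e^(i*187°) = -0.9925 - 0.1219i


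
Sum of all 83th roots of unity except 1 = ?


With w = e^(2*pi*i/83), all 83 of the 83th roots of unity w^0 = 1, w, ..., w^(82) sum to 0: 1 + w + ... + w^(82) = (1 - w^83)/(1 - w) = 0 since w^83 = 1, w ≠ 1.
Removing the root 1: w + w^2 + ... + w^(82) = 0 - 1 = -1

Sum = -1


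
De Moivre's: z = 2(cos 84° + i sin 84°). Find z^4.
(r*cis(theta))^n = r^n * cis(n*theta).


r^4 = 2^4 = 16
n*theta = 4*84° = 336° = 336° (mod 360)
a = 16*cos(336°) = 14.6167
b = 16*sin(336°) = -6.5078

16 cis(336°) = 14.6167 - 6.5078i


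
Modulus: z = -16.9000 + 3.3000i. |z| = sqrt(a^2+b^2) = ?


|z| = sqrt((-16.9)^2 + 3.3^2) = sqrt(285.61 + 10.89) = sqrt(296.5) = 17.2192

|z| = 17.2192


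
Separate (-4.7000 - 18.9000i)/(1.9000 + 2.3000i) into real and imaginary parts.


Multiply by conjugate: (-4.7000 - 18.9000i)(1.9000 - 2.3000i) / (1.9^2 + 2.3^2)
Numerator real = -4.7*1.9 - (18.9)*2.3 = -52.4
Numerator imag = -18.9*1.9 - (-4.7)*2.3 = -25.1
Denominator = 8.9
Re(z) = -52.4/8.9 = -5.8876
Im(z) = -25.1/8.9 = -2.8202

Re(z) = -5.8876, Im(z) = -2.8202


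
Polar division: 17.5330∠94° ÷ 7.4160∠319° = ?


r = 17.5330 / 7.4160 = 2.3642
theta = 94° - 319° = -225° = 135° (mod 360)

2.3642 cis(135°)


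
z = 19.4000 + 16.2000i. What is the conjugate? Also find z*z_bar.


z_bar = 19.4000 - 16.2000i
z*z_bar = 19.4^2 + 16.2^2 = 376.36 + 262.44 = 638.8

z_bar = 19.4000 - 16.2000i, z*z_bar = 638.8


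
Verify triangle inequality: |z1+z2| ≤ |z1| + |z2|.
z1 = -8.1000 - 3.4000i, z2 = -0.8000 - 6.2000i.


|z1| = sqrt((-8.1)^2 + (-3.4)^2) = sqrt(77.17) = 8.7846
|z2| = sqrt((-0.8)^2 + (-6.2)^2) = sqrt(39.08) = 6.2514
z1+z2 = -8.9000 - 9.6000i
|z1+z2| = sqrt(171.37) = 13.0908
|z1|+|z2| = 8.7846 + 6.2514 = 15.0360

|z1+z2| = 13.0908 ≤ |z1|+|z2| = 15.0360 (verified)


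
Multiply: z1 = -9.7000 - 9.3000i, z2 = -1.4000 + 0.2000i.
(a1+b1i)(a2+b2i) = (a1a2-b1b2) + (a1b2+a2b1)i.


Real = -9.7*(-1.4) - (-9.3)*0.2 = 13.58 - (-1.86) = 15.44
Imag = -9.7*0.2 - (1.4)*(-9.3) = -1.94 + 13.02 = 11.08

15.4400 + 11.0800i


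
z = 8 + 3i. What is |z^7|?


|z| = sqrt(64+9) = sqrt(73) = 8.5440
|z^7| = |z|^7 = (sqrt(73))^7 = 73^3 * sqrt(73) = 389017*sqrt(73)

|z^7| = 389017*sqrt(73) ≈ 3323762.7050


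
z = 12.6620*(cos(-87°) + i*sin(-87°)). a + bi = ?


a = 12.6620*cos(-87°) = 12.6620*0.05234 = 0.6627
b = 12.6620*sin(-87°) = 12.6620*(-0.9986295) = -12.6446

0.6627 - 12.6446i


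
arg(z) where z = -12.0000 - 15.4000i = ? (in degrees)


Re = -12, Im = -15.4
arg = atan2(-15.4, -12) = -127.9265 degrees

arg(z) = -127.9265 degrees


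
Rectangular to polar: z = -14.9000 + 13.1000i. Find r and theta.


r = sqrt(222.01+171.61) = sqrt(393.62) = 19.8399
theta = atan2(13.1, -14.9) = 138.6782 degrees

r = 19.8399, theta = 138.6782 degrees


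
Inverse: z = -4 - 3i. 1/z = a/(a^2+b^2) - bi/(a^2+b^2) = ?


|z|^2 = 16+9 = 25
1/z = (-4 + 3i)/25

1/z = -0.1600 + 0.1200i


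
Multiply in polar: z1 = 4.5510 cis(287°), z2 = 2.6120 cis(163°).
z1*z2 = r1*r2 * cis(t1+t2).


r = 4.5510 * 2.6120 = 11.8872
theta = 287° + 163° = 450° = 90° (mod 360)

11.8872 cis(90°)


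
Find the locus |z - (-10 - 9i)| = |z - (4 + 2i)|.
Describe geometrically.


Equal distances means the locus is the perpendicular bisector of z1 and z2.
Midpoint = ((-10+4)/2, (-9+2)/2) = (-3.0000, -3.5000)

Perpendicular bisector through (-3.0000, -3.5000)


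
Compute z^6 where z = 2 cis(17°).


r^6 = 2^6 = 64
n*theta = 6*17° = 102° = 102° (mod 360)
a = 64*cos(102°) = -13.3063
b = 64*sin(102°) = 62.6014

64 cis(102°) = -13.3063 + 62.6014i


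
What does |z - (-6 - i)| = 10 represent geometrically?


|z - z0| = r is a circle with center z0 and radius r.
Center = (-6, -1), radius = 10

Circle with center (-6, -1) and radius 10


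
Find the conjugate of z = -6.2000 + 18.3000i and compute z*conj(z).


z_bar = -6.2000 - 18.3000i
z*z_bar = (-6.2)^2 + 18.3^2 = 38.44 + 334.89 = 373.33

z_bar = -6.2000 - 18.3000i, z*z_bar = 373.33


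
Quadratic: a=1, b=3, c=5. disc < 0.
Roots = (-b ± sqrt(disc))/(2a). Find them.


disc = 3^2 - 4*1*5 = 9 - 20 = -11
sqrt(|disc|) = sqrt(11) = 3.3166
Real part = -3/(2*1) = -1.5000
Imag part = 3.3166/(2*1) = 1.6583

-1.5000 ± 1.6583i


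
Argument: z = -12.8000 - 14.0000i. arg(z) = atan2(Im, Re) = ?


Re = -12.8, Im = -14
arg = atan2(-14, -12.8) = -132.4362 degrees

arg(z) = -132.4362 degrees


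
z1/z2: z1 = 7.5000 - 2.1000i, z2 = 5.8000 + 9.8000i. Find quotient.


Conjugate of z2 = 5.8000 - 9.8000i
Numerator: (7.5000 - 2.1000i)(5.8000 - 9.8000i) = 22.9200 - 85.6800i
Denominator: 5.8^2 + 9.8^2 = 129.68
Result = (22.9200 - 85.6800i)/129.68

0.1767 - 0.6607i


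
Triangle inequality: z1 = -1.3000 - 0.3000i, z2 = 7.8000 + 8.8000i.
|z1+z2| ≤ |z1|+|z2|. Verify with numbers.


|z1| = sqrt((-1.3)^2 + (-0.3)^2) = sqrt(1.78) = 1.3342
|z2| = sqrt(7.8^2 + 8.8^2) = sqrt(138.28) = 11.7593
z1+z2 = 6.5000 + 8.5000i
|z1+z2| = sqrt(114.5) = 10.7005
|z1|+|z2| = 1.3342 + 11.7593 = 13.0935

|z1+z2| = 10.7005 ≤ |z1|+|z2| = 13.0935 (verified)


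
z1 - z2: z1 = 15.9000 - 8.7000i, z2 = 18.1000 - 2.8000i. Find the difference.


Real: 15.9 - 18.1 = -2.2
Imag: -8.7 + 2.8 = -5.9

-2.2000 - 5.9000i


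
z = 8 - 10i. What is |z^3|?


|z| = sqrt(64+100) = sqrt(164) = 12.8062
|z^3| = |z|^3 = (sqrt(164))^3 = 164*sqrt(164)

|z^3| = 164*sqrt(164) ≈ 2100.2247


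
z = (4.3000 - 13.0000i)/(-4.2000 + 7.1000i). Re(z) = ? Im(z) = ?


Multiply by conjugate: (4.3000 - 13.0000i)(-4.2000 - 7.1000i) / ((-4.2)^2 + 7.1^2)
Numerator real = 4.3*(-4.2) - (13)*7.1 = -110.36
Numerator imag = -13*(-4.2) - 4.3*7.1 = 24.07
Denominator = 68.05
Re(z) = -110.36/68.05 = -1.6217
Im(z) = 24.07/68.05 = 0.3537

Re(z) = -1.6217, Im(z) = 0.3537


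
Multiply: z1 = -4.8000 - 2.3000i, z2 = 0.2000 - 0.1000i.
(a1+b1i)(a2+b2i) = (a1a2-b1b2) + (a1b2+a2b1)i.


Real = -4.8*0.2 - (-2.3)*(-0.1) = -0.96 - 0.23 = -1.19
Imag = -4.8*(-0.1) + 0.2*(-2.3) = 0.48 - (0.46) = 0.02

-1.1900 + 0.0200i


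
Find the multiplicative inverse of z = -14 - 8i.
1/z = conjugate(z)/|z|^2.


|z|^2 = 196+64 = 260
1/z = (-14 + 8i)/260

1/z = -0.0538 + 0.0308i


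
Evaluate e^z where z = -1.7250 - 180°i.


e^-1.7250 = 0.1782
cos(-180°) = -1
sin(-180°) = 0
Real = 0.1782*(-1) = -0.1782
Imag = 0.1782*0 = 0

-0.1782 + 0i


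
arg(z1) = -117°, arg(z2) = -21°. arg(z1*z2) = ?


arg(z1*z2) = -117° - 21° = -138°
Normalized to (-180°, 180°]: -138°

-138°


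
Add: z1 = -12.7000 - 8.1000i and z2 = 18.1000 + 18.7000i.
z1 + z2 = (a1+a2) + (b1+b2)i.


Real: -12.7 + 18.1 = 5.4
Imag: -8.1 + 18.7 = 10.6

5.4000 + 10.6000i


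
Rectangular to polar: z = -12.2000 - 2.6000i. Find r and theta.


r = sqrt(148.84+6.76) = sqrt(155.6) = 12.4740
theta = atan2(-2.6, -12.2) = -167.9694 degrees

r = 12.4740, theta = -167.9694 degrees


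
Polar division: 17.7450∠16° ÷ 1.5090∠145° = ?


r = 17.7450 / 1.5090 = 11.7594
theta = 16° - 145° = -129° = 231° (mod 360)

11.7594 cis(231°)


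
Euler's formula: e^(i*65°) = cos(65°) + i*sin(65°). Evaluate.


cos(65°) = 0.4226
sin(65°) = 0.9063

e^(i*65°) = 0.4226 + 0.9063i


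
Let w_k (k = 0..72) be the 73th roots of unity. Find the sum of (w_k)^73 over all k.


The roots are w_k = w^k with w = e^(2*pi*i/73), and (w^k)^73 = (w^73)^k.
So S = 1 + u + u^2 + ... + u^(72) with u = w^73.
73 = 1*73 + 0, so 73 is a multiple of 73 and u = (w^73)^1 = 1.
Every one of the 73 terms equals 1: S = 73

S = 73


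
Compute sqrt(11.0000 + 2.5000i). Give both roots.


|z| = sqrt(121+6.25) = 11.2805
sqrt((|z|+a)/2) = sqrt((11.2805+11)/2) = sqrt(11.1403) = 3.3377
sqrt((|z|-a)/2) = sqrt((11.2805-11)/2) = sqrt(0.1403) = 0.3745

±(3.3377 + 0.3745i) i.e. 3.3377 + 0.3745i and -3.3377 - 0.3745i


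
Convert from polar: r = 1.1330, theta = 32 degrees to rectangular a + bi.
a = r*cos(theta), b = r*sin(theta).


a = 1.1330*cos(32°) = 1.1330*0.848 = 0.9608
b = 1.1330*sin(32°) = 1.1330*0.5299 = 0.6004

0.9608 + 0.6004i


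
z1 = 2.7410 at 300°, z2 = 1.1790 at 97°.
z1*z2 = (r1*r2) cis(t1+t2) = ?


r = 2.7410 * 1.1790 = 3.2316
theta = 300° + 97° = 397° = 37° (mod 360)

3.2316 cis(37°)


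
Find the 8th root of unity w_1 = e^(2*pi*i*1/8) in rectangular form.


Angle = 360*1/8 = 45°
a = cos(45°) = 0.7071
b = sin(45°) = 0.7071

0.7071 + 0.7071i


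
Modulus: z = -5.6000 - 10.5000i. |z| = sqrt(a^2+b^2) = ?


|z| = sqrt((-5.6)^2 + (-10.5)^2) = sqrt(31.36 + 110.25) = sqrt(141.61) = 11.9000

|z| = 11.9000


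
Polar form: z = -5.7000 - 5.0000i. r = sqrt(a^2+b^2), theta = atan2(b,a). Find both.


r = sqrt(32.49+25) = sqrt(57.49) = 7.5822
theta = atan2(-5, -5.7) = -138.7430 degrees

r = 7.5822, theta = -138.7430 degrees


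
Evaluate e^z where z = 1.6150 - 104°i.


e^1.6150 = 5.0279
cos(-104°) = -0.241922
sin(-104°) = -0.9702957
Real = 5.0279*(-0.241922) = -1.2164
Imag = 5.0279*(-0.9702957) = -4.8785

-1.2164 - 4.8785i


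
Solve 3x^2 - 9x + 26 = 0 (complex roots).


disc = (-9)^2 - 4*3*26 = 81 - 312 = -231
sqrt(|disc|) = sqrt(231) = 15.1987
Real part = 9/(2*3) = 1.5000
Imag part = 15.1987/(2*3) = 2.5331

1.5000 ± 2.5331i


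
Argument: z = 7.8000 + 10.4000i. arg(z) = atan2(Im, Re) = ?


Re = 7.8, Im = 10.4
arg = atan2(10.4, 7.8) = 53.1301 degrees

arg(z) = 53.1301 degrees


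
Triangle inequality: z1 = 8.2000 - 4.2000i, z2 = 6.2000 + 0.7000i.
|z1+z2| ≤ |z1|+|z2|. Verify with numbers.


|z1| = sqrt(8.2^2 + (-4.2)^2) = sqrt(84.88) = 9.2130
|z2| = sqrt(6.2^2 + 0.7^2) = sqrt(38.93) = 6.2394
z1+z2 = 14.4000 - 3.5000i
|z1+z2| = sqrt(219.61) = 14.8192
|z1|+|z2| = 9.2130 + 6.2394 = 15.4524

|z1+z2| = 14.8192 ≤ |z1|+|z2| = 15.4524 (verified)


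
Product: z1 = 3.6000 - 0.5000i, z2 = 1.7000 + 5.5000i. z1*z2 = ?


Real = 3.6*1.7 - (-0.5)*5.5 = 6.12 - (-2.75) = 8.87
Imag = 3.6*5.5 + 1.7*(-0.5) = 19.8 - (0.85) = 18.95

8.8700 + 18.9500i


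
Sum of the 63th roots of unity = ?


The sum of all 63th roots of unity is 0.
Geometric series: (1 - w^63)/(1 - w) = (1-1)/(1-w) = 0 since w^63 = 1, w ≠ 1.
Alternatively: coefficient of z^62 in z^63 - 1 is 0.

0


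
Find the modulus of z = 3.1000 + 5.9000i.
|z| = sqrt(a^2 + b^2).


|z| = sqrt(3.1^2 + 5.9^2) = sqrt(9.61 + 34.81) = sqrt(44.42) = 6.6648

|z| = 6.6648


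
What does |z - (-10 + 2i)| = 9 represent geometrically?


|z - z0| = r is a circle with center z0 and radius r.
Center = (-10, 2), radius = 9

Circle with center (-10, 2) and radius 9


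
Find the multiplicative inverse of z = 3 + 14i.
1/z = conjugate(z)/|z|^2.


|z|^2 = 9+196 = 205
1/z = (3 - 14i)/205

1/z = 0.0146 - 0.0683i


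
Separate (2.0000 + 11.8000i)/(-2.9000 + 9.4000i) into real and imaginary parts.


Multiply by conjugate: (2.0000 + 11.8000i)(-2.9000 - 9.4000i) / ((-2.9)^2 + 9.4^2)
Numerator real = 2*(-2.9) + 11.8*9.4 = 105.12
Numerator imag = 11.8*(-2.9) - 2*9.4 = -53.02
Denominator = 96.77
Re(z) = 105.12/96.77 = 1.0863
Im(z) = -53.02/96.77 = -0.5479

Re(z) = 1.0863, Im(z) = -0.5479


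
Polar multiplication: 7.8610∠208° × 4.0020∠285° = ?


r = 7.8610 * 4.0020 = 31.4597
theta = 208° + 285° = 493° = 133° (mod 360)

31.4597 cis(133°)


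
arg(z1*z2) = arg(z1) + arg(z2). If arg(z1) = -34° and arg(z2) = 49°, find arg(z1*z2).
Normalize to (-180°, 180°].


arg(z1*z2) = -34° + 49° = 15°
Normalized to (-180°, 180°]: 15°

15°


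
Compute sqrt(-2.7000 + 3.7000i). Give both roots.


|z| = sqrt(7.29+13.69) = 4.5804
sqrt((|z|+a)/2) = sqrt((4.5804+(-2.7))/2) = sqrt(0.9402) = 0.9696
sqrt((|z|-a)/2) = sqrt((4.5804-(-2.7))/2) = sqrt(3.6402) = 1.9079

±(0.9696 + 1.9079i) i.e. 0.9696 + 1.9079i and -0.9696 - 1.9079i


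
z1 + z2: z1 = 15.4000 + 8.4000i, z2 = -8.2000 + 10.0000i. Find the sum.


Real: 15.4 - 8.2 = 7.2
Imag: 8.4 + 10 = 18.4

7.2000 + 18.4000i


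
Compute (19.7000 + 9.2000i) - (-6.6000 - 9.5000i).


Real: 19.7 + 6.6 = 26.3
Imag: 9.2 + 9.5 = 18.7

26.3000 + 18.7000i


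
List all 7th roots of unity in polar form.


The 7th roots of unity are cis(360k/7°) for k=0..6
Angle step = 360/7 = 51.4286°
Primitive root: cis(51.4286°)
Primitive root = 0.6235 + 0.7818i

7 roots at angles: 0°, 51.4286°, 102.8571°, 154.2857°, 205.7143°, 257.1429°, 308.5714°


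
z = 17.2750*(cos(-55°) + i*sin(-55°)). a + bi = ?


a = 17.2750*cos(-55°) = 17.2750*0.573576 = 9.9085
b = 17.2750*sin(-55°) = 17.2750*(-0.819152) = -14.1509

9.9085 - 14.1509i


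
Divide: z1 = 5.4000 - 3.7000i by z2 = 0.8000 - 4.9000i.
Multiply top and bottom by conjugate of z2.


Conjugate of z2 = 0.8000 + 4.9000i
Numerator: (5.4000 - 3.7000i)(0.8000 + 4.9000i) = 22.4500 + 23.5000i
Denominator: 0.8^2 + (-4.9)^2 = 24.65
Result = (22.4500 + 23.5000i)/24.65

0.9108 + 0.9533i


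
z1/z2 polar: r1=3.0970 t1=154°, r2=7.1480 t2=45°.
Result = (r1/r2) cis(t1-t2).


r = 3.0970 / 7.1480 = 0.4333
theta = 154° - 45° = 109° = 109° (mod 360)

0.4333 cis(109°)


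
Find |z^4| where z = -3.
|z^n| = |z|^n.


|z| = sqrt(9+0) = sqrt(9) = 3
|z^4| = |z|^4 = 3^4 = 81

|z^4| = 81


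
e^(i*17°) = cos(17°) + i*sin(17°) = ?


cos(17°) = 0.9563
sin(17°) = 0.2924

e^(i*17°) = 0.9563 + 0.2924i


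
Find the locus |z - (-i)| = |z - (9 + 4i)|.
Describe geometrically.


Equal distances means the locus is the perpendicular bisector of z1 and z2.
Midpoint = ((0+9)/2, (-1+4)/2) = (4.5000, 1.5000)

Perpendicular bisector through (4.5000, 1.5000)


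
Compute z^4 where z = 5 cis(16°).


r^4 = 5^4 = 625
n*theta = 4*16° = 64° = 64° (mod 360)
a = 625*cos(64°) = 273.9820
b = 625*sin(64°) = 561.7463

625 cis(64°) = 273.9820 + 561.7463i


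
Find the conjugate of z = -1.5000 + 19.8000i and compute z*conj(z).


z_bar = -1.5000 - 19.8000i
z*z_bar = (-1.5)^2 + 19.8^2 = 2.25 + 392.04 = 394.29

z_bar = -1.5000 - 19.8000i, z*z_bar = 394.29


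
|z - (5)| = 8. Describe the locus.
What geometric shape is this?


|z - z0| = r is a circle with center z0 and radius r.
Center = (5, 0), radius = 8

Circle with center (5, 0) and radius 8


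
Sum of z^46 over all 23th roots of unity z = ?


The roots are w_k = w^k with w = e^(2*pi*i/23), and (w^k)^46 = (w^46)^k.
So S = 1 + u + u^2 + ... + u^(22) with u = w^46.
46 = 2*23 + 0, so 46 is a multiple of 23 and u = (w^23)^2 = 1.
Every one of the 23 terms equals 1: S = 23

S = 23


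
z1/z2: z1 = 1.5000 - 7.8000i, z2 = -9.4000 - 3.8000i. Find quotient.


Conjugate of z2 = -9.4000 + 3.8000i
Numerator: (1.5000 - 7.8000i)(-9.4000 + 3.8000i) = 15.5400 + 79.0200i
Denominator: (-9.4)^2 + (-3.8)^2 = 102.8
Result = (15.5400 + 79.0200i)/102.8

0.1512 + 0.7687i


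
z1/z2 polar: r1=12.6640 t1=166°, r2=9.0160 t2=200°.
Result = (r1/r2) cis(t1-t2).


r = 12.6640 / 9.0160 = 1.4046
theta = 166° - 200° = -34° = 326° (mod 360)

1.4046 cis(326°)


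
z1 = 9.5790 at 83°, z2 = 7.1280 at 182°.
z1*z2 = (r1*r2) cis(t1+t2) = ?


r = 9.5790 * 7.1280 = 68.2791
theta = 83° + 182° = 265° = 265° (mod 360)

68.2791 cis(265°)


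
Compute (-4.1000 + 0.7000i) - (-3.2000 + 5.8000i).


Real: -4.1 + 3.2 = -0.9
Imag: 0.7 - 5.8 = -5.1

-0.9000 - 5.1000i


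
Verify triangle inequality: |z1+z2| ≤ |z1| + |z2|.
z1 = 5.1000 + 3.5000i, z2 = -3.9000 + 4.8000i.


|z1| = sqrt(5.1^2 + 3.5^2) = sqrt(38.26) = 6.1855
|z2| = sqrt((-3.9)^2 + 4.8^2) = sqrt(38.25) = 6.1847
z1+z2 = 1.2000 + 8.3000i
|z1+z2| = sqrt(70.33) = 8.3863
|z1|+|z2| = 6.1855 + 6.1847 = 12.3702

|z1+z2| = 8.3863 ≤ |z1|+|z2| = 12.3702 (verified)


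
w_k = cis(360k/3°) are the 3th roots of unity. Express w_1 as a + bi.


Angle = 360*1/3 = 120°
a = cos(120°) = -0.5000
b = sin(120°) = 0.8660

-0.5000 + 0.8660i


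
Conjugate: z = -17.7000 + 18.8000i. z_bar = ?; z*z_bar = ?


z_bar = -17.7000 - 18.8000i
z*z_bar = (-17.7)^2 + 18.8^2 = 313.29 + 353.44 = 666.73

z_bar = -17.7000 - 18.8000i, z*z_bar = 666.73


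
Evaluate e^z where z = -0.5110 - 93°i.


e^-0.5110 = 0.5999
cos(-93°) = -0.0523
sin(-93°) = -0.9986
Real = 0.5999*(-0.0523) = -0.0314
Imag = 0.5999*(-0.9986) = -0.5991

-0.0314 - 0.5991i


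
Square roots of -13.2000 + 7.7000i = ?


|z| = sqrt(174.24+59.29) = 15.2817
sqrt((|z|+a)/2) = sqrt((15.2817+(-13.2))/2) = sqrt(1.0408) = 1.0202
sqrt((|z|-a)/2) = sqrt((15.2817-(-13.2))/2) = sqrt(14.2408) = 3.7737

±(1.0202 + 3.7737i) i.e. 1.0202 + 3.7737i and -1.0202 - 3.7737i


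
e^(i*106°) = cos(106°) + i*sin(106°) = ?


cos(106°) = -0.2756
sin(106°) = 0.9613

e^(i*106°) = -0.2756 + 0.9613i


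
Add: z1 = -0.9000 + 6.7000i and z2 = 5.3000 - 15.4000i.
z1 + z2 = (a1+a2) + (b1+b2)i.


Real: -0.9 + 5.3 = 4.4
Imag: 6.7 - 15.4 = -8.7

4.4000 - 8.7000i


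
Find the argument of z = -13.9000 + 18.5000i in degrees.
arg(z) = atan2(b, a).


Re = -13.9, Im = 18.5
arg = atan2(18.5, -13.9) = 126.9194 degrees

arg(z) = 126.9194 degrees


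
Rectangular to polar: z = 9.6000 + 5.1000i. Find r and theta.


r = sqrt(92.16+26.01) = sqrt(118.17) = 10.8706
theta = atan2(5.1, 9.6) = 27.9795 degrees

r = 10.8706, theta = 27.9795 degrees


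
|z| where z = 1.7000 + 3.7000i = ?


|z| = sqrt(1.7^2 + 3.7^2) = sqrt(2.89 + 13.69) = sqrt(16.58) = 4.0719

|z| = 4.0719


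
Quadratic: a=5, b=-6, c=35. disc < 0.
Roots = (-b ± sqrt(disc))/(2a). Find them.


disc = (-6)^2 - 4*5*35 = 36 - 700 = -664
sqrt(|disc|) = sqrt(664) = 25.7682
Real part = 6/(2*5) = 0.6000
Imag part = 25.7682/(2*5) = 2.5768

0.6000 ± 2.5768i


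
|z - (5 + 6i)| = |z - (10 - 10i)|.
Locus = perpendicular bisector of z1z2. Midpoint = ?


Equal distances means the locus is the perpendicular bisector of z1 and z2.
Midpoint = ((5+10)/2, (6+(-10))/2) = (7.5000, -2.0000)

Perpendicular bisector through (7.5000, -2.0000)


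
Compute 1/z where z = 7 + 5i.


|z|^2 = 49+25 = 74
1/z = (7 - 5i)/74

1/z = 0.0946 - 0.0676i


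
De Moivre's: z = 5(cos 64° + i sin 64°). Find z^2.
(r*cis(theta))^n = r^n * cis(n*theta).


r^2 = 5^2 = 25
n*theta = 2*64° = 128° = 128° (mod 360)
a = 25*cos(128°) = -15.3915
b = 25*sin(128°) = 19.7003

25 cis(128°) = -15.3915 + 19.7003i


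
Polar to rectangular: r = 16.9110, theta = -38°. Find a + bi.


a = 16.9110*cos(-38°) = 16.9110*0.78801 = 13.3260
b = 16.9110*sin(-38°) = 16.9110*(-0.6156615) = -10.4115

13.3260 - 10.4115i


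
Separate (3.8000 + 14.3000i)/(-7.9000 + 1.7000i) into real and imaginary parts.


Multiply by conjugate: (3.8000 + 14.3000i)(-7.9000 - 1.7000i) / ((-7.9)^2 + 1.7^2)
Numerator real = 3.8*(-7.9) + 14.3*1.7 = -5.71
Numerator imag = 14.3*(-7.9) - 3.8*1.7 = -119.43
Denominator = 65.3
Re(z) = -5.71/65.3 = -0.0874
Im(z) = -119.43/65.3 = -1.8289

Re(z) = -0.0874, Im(z) = -1.8289


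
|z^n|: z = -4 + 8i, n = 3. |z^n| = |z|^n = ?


|z| = sqrt(16+64) = sqrt(80) = 8.9443
|z^3| = |z|^3 = (sqrt(80))^3 = 80*sqrt(80)

|z^3| = 80*sqrt(80) ≈ 715.5418


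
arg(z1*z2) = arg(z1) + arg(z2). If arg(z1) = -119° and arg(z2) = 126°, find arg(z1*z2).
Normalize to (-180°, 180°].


arg(z1*z2) = -119° + 126° = 7°
Normalized to (-180°, 180°]: 7°

7°


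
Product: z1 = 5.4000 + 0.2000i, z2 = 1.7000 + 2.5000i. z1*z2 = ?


Real = 5.4*1.7 - 0.2*2.5 = 9.18 - 0.5 = 8.68
Imag = 5.4*2.5 + 1.7*0.2 = 13.5 + 0.34 = 13.84

8.6800 + 13.8400i


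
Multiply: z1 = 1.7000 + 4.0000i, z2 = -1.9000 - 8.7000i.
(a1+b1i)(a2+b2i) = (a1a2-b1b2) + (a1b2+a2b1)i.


Real = 1.7*(-1.9) - 4*(-8.7) = -3.23 - (-34.8) = 31.57
Imag = 1.7*(-8.7) - (1.9)*4 = -14.79 - (7.6) = -22.39

31.5700 - 22.3900i


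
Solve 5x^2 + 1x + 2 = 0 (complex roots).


disc = 1^2 - 4*5*2 = 1 - 40 = -39
sqrt(|disc|) = sqrt(39) = 6.2450
Real part = -1/(2*5) = -0.1000
Imag part = 6.2450/(2*5) = 0.6245

-0.1000 ± 0.6245i


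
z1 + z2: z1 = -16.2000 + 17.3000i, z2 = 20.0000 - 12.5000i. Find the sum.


Real: -16.2 + 20 = 3.8
Imag: 17.3 - 12.5 = 4.8

3.8000 + 4.8000i


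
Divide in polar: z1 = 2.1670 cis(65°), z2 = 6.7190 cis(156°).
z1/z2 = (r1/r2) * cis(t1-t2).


r = 2.1670 / 6.7190 = 0.3225
theta = 65° - 156° = -91° = 269° (mod 360)

0.3225 cis(269°)


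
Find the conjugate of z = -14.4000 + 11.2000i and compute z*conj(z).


z_bar = -14.4000 - 11.2000i
z*z_bar = (-14.4)^2 + 11.2^2 = 207.36 + 125.44 = 332.8

z_bar = -14.4000 - 11.2000i, z*z_bar = 332.8


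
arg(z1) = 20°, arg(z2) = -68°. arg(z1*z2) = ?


arg(z1*z2) = 20° - 68° = -48°
Normalized to (-180°, 180°]: -48°

-48°


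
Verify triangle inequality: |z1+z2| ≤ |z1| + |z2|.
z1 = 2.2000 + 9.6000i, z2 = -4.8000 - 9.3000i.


|z1| = sqrt(2.2^2 + 9.6^2) = sqrt(97) = 9.8489
|z2| = sqrt((-4.8)^2 + (-9.3)^2) = sqrt(109.53) = 10.4657
z1+z2 = -2.6000 + 0.3000i
|z1+z2| = sqrt(6.85) = 2.6173
|z1|+|z2| = 9.8489 + 10.4657 = 20.3146

|z1+z2| = 2.6173 ≤ |z1|+|z2| = 20.3146 (verified)


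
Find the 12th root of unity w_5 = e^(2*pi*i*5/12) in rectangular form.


Angle = 360*5/12 = 150°
a = cos(150°) = -0.8660
b = sin(150°) = 0.5000

-0.8660 + 0.5000i


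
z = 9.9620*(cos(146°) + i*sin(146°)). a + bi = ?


a = 9.9620*cos(146°) = 9.9620*(-0.82904) = -8.2589
b = 9.9620*sin(146°) = 9.9620*0.55919 = 5.5707

-8.2589 + 5.5707i


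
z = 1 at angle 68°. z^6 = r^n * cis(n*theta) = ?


r^6 = 1^6 = 1
n*theta = 6*68° = 408° = 48° (mod 360)
a = 1*cos(48°) = 0.6691
b = 1*sin(48°) = 0.7431

1 cis(48°) = 0.6691 + 0.7431i


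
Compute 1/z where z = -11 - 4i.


|z|^2 = 121+16 = 137
1/z = (-11 + 4i)/137

1/z = -0.0803 + 0.0292i


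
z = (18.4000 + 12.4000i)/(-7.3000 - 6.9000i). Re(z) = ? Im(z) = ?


Multiply by conjugate: (18.4000 + 12.4000i)(-7.3000 + 6.9000i) / ((-7.3)^2 + (-6.9)^2)
Numerator real = 18.4*(-7.3) + 12.4*(-6.9) = -219.88
Numerator imag = 12.4*(-7.3) - 18.4*(-6.9) = 36.44
Denominator = 100.9
Re(z) = -219.88/100.9 = -2.1792
Im(z) = 36.44/100.9 = 0.3611

Re(z) = -2.1792, Im(z) = 0.3611


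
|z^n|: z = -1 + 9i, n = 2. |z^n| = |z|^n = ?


|z| = sqrt(1+81) = sqrt(82) = 9.0554
|z^2| = |z|^2 = (sqrt(82))^2 = 82

|z^2| = 82


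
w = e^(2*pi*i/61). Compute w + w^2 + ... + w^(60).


With w = e^(2*pi*i/61), all 61 of the 61th roots of unity w^0 = 1, w, ..., w^(60) sum to 0: 1 + w + ... + w^(60) = (1 - w^61)/(1 - w) = 0 since w^61 = 1, w ≠ 1.
Removing the root 1: w + w^2 + ... + w^(60) = 0 - 1 = -1

Sum = -1


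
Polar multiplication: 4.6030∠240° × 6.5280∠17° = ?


r = 4.6030 * 6.5280 = 30.0484
theta = 240° + 17° = 257° = 257° (mod 360)

30.0484 cis(257°)


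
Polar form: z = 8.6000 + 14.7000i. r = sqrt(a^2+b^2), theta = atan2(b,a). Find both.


r = sqrt(73.96+216.09) = sqrt(290.05) = 17.0309
theta = atan2(14.7, 8.6) = 59.6709 degrees

r = 17.0309, theta = 59.6709 degrees


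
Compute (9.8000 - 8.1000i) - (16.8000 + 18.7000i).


Real: 9.8 - 16.8 = -7
Imag: -8.1 - 18.7 = -26.8

-7.0000 - 26.8000i


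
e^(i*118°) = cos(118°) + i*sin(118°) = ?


cos(118°) = -0.4695
sin(118°) = 0.8829

e^(i*118°) = -0.4695 + 0.8829i


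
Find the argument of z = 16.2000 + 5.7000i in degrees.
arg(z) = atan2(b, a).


Re = 16.2, Im = 5.7
arg = atan2(5.7, 16.2) = 19.3845 degrees

arg(z) = 19.3845 degrees


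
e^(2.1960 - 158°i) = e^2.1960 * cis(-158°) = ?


e^2.1960 = 8.9890
cos(-158°) = -0.92718
sin(-158°) = -0.3746
Real = 8.9890*(-0.92718) = -8.3344
Imag = 8.9890*(-0.3746) = -3.3673

-8.3344 - 3.3673i


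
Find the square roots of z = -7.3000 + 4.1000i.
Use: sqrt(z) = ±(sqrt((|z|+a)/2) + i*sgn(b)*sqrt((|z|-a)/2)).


|z| = sqrt(53.29+16.81) = 8.3726
sqrt((|z|+a)/2) = sqrt((8.3726+(-7.3))/2) = sqrt(0.5363) = 0.7323
sqrt((|z|-a)/2) = sqrt((8.3726-(-7.3))/2) = sqrt(7.8363) = 2.7993

±(0.7323 + 2.7993i) i.e. 0.7323 + 2.7993i and -0.7323 - 2.7993i


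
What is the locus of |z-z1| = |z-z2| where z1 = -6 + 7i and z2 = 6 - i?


Equal distances means the locus is the perpendicular bisector of z1 and z2.
Midpoint = ((-6+6)/2, (7+(-1))/2) = (0, 3.0000)

Perpendicular bisector through (0, 3.0000)


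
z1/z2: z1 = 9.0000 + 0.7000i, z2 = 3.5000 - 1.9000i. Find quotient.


Conjugate of z2 = 3.5000 + 1.9000i
Numerator: (9.0000 + 0.7000i)(3.5000 + 1.9000i) = 30.1700 + 19.5500i
Denominator: 3.5^2 + (-1.9)^2 = 15.86
Result = (30.1700 + 19.5500i)/15.86

1.9023 + 1.2327i


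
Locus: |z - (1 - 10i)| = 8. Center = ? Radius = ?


|z - z0| = r is a circle with center z0 and radius r.
Center = (1, -10), radius = 8

Circle with center (1, -10) and radius 8


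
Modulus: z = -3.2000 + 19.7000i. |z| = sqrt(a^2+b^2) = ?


|z| = sqrt((-3.2)^2 + 19.7^2) = sqrt(10.24 + 388.09) = sqrt(398.33) = 19.9582

|z| = 19.9582


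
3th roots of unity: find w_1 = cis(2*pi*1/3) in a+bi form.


Angle = 360*1/3 = 120°
a = cos(120°) = -0.5000
b = sin(120°) = 0.8660

-0.5000 + 0.8660i


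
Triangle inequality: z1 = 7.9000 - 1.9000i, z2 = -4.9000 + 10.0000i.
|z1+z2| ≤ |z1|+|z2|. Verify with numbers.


|z1| = sqrt(7.9^2 + (-1.9)^2) = sqrt(66.02) = 8.1253
|z2| = sqrt((-4.9)^2 + 10^2) = sqrt(124.01) = 11.1360
z1+z2 = 3.0000 + 8.1000i
|z1+z2| = sqrt(74.61) = 8.6377
|z1|+|z2| = 8.1253 + 11.1360 = 19.2613

|z1+z2| = 8.6377 ≤ |z1|+|z2| = 19.2613 (verified)


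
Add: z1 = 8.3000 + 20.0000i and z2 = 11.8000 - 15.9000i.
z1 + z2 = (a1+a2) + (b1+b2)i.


Real: 8.3 + 11.8 = 20.1
Imag: 20 - 15.9 = 4.1

20.1000 + 4.1000i


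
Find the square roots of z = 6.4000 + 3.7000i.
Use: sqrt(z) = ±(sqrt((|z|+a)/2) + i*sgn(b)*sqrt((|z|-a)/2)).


|z| = sqrt(40.96+13.69) = 7.3926
sqrt((|z|+a)/2) = sqrt((7.3926+6.4)/2) = sqrt(6.8963) = 2.6261
sqrt((|z|-a)/2) = sqrt((7.3926-6.4)/2) = sqrt(0.4963) = 0.7045

±(2.6261 + 0.7045i) i.e. 2.6261 + 0.7045i and -2.6261 - 0.7045i


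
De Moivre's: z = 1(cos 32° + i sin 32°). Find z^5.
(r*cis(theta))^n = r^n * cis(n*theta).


r^5 = 1^5 = 1
n*theta = 5*32° = 160° = 160° (mod 360)
a = 1*cos(160°) = -0.9397
b = 1*sin(160°) = 0.3420

1 cis(160°) = -0.9397 + 0.3420i


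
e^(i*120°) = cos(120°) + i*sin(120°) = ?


cos(120°) = -0.5000
sin(120°) = 0.8660

e^(i*120°) = -0.5000 + 0.8660i


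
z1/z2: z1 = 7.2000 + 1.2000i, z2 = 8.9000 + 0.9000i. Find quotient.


Conjugate of z2 = 8.9000 - 0.9000i
Numerator: (7.2000 + 1.2000i)(8.9000 - 0.9000i) = 65.1600 + 4.2000i
Denominator: 8.9^2 + 0.9^2 = 80.02
Result = (65.1600 + 4.2000i)/80.02

0.8143 + 0.0525i


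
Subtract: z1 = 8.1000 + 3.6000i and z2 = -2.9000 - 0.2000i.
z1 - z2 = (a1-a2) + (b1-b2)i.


Real: 8.1 + 2.9 = 11
Imag: 3.6 + 0.2 = 3.8

11.0000 + 3.8000i


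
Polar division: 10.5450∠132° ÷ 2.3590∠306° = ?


r = 10.5450 / 2.3590 = 4.4701
theta = 132° - 306° = -174° = 186° (mod 360)

4.4701 cis(186°)


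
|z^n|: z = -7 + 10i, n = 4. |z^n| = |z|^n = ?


|z| = sqrt(49+100) = sqrt(149) = 12.2066
|z^4| = |z|^4 = (sqrt(149))^4 = 149^2 = 22201

|z^4| = 22201


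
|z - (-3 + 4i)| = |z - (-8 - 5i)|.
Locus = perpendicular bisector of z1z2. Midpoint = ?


Equal distances means the locus is the perpendicular bisector of z1 and z2.
Midpoint = ((-3+(-8))/2, (4+(-5))/2) = (-5.5000, -0.5000)

Perpendicular bisector through (-5.5000, -0.5000)


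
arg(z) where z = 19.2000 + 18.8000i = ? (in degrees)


Re = 19.2, Im = 18.8
arg = atan2(18.8, 19.2) = 44.3969 degrees

arg(z) = 44.3969 degrees


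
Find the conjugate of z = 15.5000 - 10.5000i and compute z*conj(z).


z_bar = 15.5000 + 10.5000i
z*z_bar = 15.5^2 + (-10.5)^2 = 240.25 + 110.25 = 350.5

z_bar = 15.5000 + 10.5000i, z*z_bar = 350.5


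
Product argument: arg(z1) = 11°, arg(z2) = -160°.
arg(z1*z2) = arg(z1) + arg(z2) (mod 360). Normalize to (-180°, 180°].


arg(z1*z2) = 11° - 160° = -149°
Normalized to (-180°, 180°]: -149°

-149°


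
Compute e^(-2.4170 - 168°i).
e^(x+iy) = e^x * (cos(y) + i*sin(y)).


e^-2.4170 = 0.0892
cos(-168°) = -0.9781
sin(-168°) = -0.2079
Real = 0.0892*(-0.9781) = -0.0872
Imag = 0.0892*(-0.2079) = -0.0185

-0.0872 - 0.0185i


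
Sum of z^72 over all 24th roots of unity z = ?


The roots are w_k = w^k with w = e^(2*pi*i/24), and (w^k)^72 = (w^72)^k.
So S = 1 + u + u^2 + ... + u^(23) with u = w^72.
72 = 3*24 + 0, so 72 is a multiple of 24 and u = (w^24)^3 = 1.
Every one of the 24 terms equals 1: S = 24

S = 24


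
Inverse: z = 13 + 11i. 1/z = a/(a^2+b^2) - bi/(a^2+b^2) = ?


|z|^2 = 169+121 = 290
1/z = (13 - 11i)/290

1/z = 0.0448 - 0.0379i


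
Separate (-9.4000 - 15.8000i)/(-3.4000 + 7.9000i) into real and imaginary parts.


Multiply by conjugate: (-9.4000 - 15.8000i)(-3.4000 - 7.9000i) / ((-3.4)^2 + 7.9^2)
Numerator real = -9.4*(-3.4) - (15.8)*7.9 = -92.86
Numerator imag = -15.8*(-3.4) - (-9.4)*7.9 = 127.98
Denominator = 73.97
Re(z) = -92.86/73.97 = -1.2554
Im(z) = 127.98/73.97 = 1.7302

Re(z) = -1.2554, Im(z) = 1.7302


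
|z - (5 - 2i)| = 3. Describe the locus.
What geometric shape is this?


|z - z0| = r is a circle with center z0 and radius r.
Center = (5, -2), radius = 3

Circle with center (5, -2) and radius 3


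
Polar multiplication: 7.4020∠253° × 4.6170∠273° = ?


r = 7.4020 * 4.6170 = 34.1750
theta = 253° + 273° = 526° = 166° (mod 360)

34.1750 cis(166°)


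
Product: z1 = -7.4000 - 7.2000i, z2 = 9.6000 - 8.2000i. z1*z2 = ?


Real = -7.4*9.6 - (-7.2)*(-8.2) = -71.04 - 59.04 = -130.08
Imag = -7.4*(-8.2) + 9.6*(-7.2) = 60.68 - (69.12) = -8.44

-130.0800 - 8.4400i


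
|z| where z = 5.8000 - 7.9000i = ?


|z| = sqrt(5.8^2 + (-7.9)^2) = sqrt(33.64 + 62.41) = sqrt(96.05) = 9.8005

|z| = 9.8005


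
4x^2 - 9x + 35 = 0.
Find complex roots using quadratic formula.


disc = (-9)^2 - 4*4*35 = 81 - 560 = -479
sqrt(|disc|) = sqrt(479) = 21.8861
Real part = 9/(2*4) = 1.1250
Imag part = 21.8861/(2*4) = 2.7358

1.1250 ± 2.7358i


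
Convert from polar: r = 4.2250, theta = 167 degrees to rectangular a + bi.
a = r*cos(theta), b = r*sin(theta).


a = 4.2250*cos(167°) = 4.2250*(-0.97437) = -4.1167
b = 4.2250*sin(167°) = 4.2250*0.22495 = 0.9504

-4.1167 + 0.9504i


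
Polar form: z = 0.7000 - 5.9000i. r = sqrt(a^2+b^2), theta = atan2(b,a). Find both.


r = sqrt(0.49+34.81) = sqrt(35.3) = 5.9414
theta = atan2(-5.9, 0.7) = -83.2338 degrees

r = 5.9414, theta = -83.2338 degrees


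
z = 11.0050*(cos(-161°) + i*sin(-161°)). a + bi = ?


a = 11.0050*cos(-161°) = 11.0050*(-0.94552) = -10.4054
b = 11.0050*sin(-161°) = 11.0050*(-0.32557) = -3.5829

-10.4054 - 3.5829i


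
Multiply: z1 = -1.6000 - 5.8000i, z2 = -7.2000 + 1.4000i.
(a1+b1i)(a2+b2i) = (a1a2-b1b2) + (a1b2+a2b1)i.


Real = -1.6*(-7.2) - (-5.8)*1.4 = 11.52 - (-8.12) = 19.64
Imag = -1.6*1.4 - (7.2)*(-5.8) = -2.24 + 41.76 = 39.52

19.6400 + 39.5200i


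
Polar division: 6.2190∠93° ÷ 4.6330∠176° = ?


r = 6.2190 / 4.6330 = 1.3423
theta = 93° - 176° = -83° = 277° (mod 360)

1.3423 cis(277°)


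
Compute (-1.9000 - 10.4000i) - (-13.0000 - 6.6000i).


Real: -1.9 + 13 = 11.1
Imag: -10.4 + 6.6 = -3.8

11.1000 - 3.8000i


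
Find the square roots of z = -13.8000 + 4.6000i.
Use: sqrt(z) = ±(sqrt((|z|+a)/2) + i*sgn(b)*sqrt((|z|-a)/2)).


|z| = sqrt(190.44+21.16) = 14.5465
sqrt((|z|+a)/2) = sqrt((14.5465+(-13.8))/2) = sqrt(0.3732) = 0.6109
sqrt((|z|-a)/2) = sqrt((14.5465-(-13.8))/2) = sqrt(14.1732) = 3.7647

±(0.6109 + 3.7647i) i.e. 0.6109 + 3.7647i and -0.6109 - 3.7647i


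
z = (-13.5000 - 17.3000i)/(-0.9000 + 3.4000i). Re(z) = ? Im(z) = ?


Multiply by conjugate: (-13.5000 - 17.3000i)(-0.9000 - 3.4000i) / ((-0.9)^2 + 3.4^2)
Numerator real = -13.5*(-0.9) - (17.3)*3.4 = -46.67
Numerator imag = -17.3*(-0.9) - (-13.5)*3.4 = 61.47
Denominator = 12.37
Re(z) = -46.67/12.37 = -3.7728
Im(z) = 61.47/12.37 = 4.9693

Re(z) = -3.7728, Im(z) = 4.9693


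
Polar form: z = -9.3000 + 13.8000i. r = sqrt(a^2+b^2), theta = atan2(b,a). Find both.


r = sqrt(86.49+190.44) = sqrt(276.93) = 16.6412
theta = atan2(13.8, -9.3) = 123.9765 degrees

r = 16.6412, theta = 123.9765 degrees


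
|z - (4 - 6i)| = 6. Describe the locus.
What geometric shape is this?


|z - z0| = r is a circle with center z0 and radius r.
Center = (4, -6), radius = 6

Circle with center (4, -6) and radius 6


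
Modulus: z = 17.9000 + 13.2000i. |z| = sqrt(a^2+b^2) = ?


|z| = sqrt(17.9^2 + 13.2^2) = sqrt(320.41 + 174.24) = sqrt(494.65) = 22.2407

|z| = 22.2407


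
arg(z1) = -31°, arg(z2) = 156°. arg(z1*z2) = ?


arg(z1*z2) = -31° + 156° = 125°
Normalized to (-180°, 180°]: 125°

125°


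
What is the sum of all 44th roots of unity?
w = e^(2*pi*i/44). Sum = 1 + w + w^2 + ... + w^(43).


The sum of all 44th roots of unity is 0.
Geometric series: (1 - w^44)/(1 - w) = (1-1)/(1-w) = 0 since w^44 = 1, w ≠ 1.
Alternatively: coefficient of z^43 in z^44 - 1 is 0.

0


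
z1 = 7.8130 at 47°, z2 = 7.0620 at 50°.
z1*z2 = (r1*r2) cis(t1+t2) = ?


r = 7.8130 * 7.0620 = 55.1754
theta = 47° + 50° = 97° = 97° (mod 360)

55.1754 cis(97°)


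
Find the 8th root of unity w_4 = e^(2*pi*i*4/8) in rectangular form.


Angle = 360*4/8 = 180°
a = cos(180°) = -1.0000
b = sin(180°) = 0

-1.0000 + 0i


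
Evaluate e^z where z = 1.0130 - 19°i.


e^1.0130 = 2.7539
cos(-19°) = 0.9455
sin(-19°) = -0.32557
Real = 2.7539*0.9455 = 2.6038
Imag = 2.7539*(-0.32557) = -0.8966

2.6038 - 0.8966i


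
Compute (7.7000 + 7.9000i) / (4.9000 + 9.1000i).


Conjugate of z2 = 4.9000 - 9.1000i
Numerator: (7.7000 + 7.9000i)(4.9000 - 9.1000i) = 109.6200 - 31.3600i
Denominator: 4.9^2 + 9.1^2 = 106.82
Result = (109.6200 - 31.3600i)/106.82

1.0262 - 0.2936i


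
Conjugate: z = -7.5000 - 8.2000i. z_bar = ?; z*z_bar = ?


z_bar = -7.5000 + 8.2000i
z*z_bar = (-7.5)^2 + (-8.2)^2 = 56.25 + 67.24 = 123.49

z_bar = -7.5000 + 8.2000i, z*z_bar = 123.49


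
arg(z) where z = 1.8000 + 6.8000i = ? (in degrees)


Re = 1.8, Im = 6.8
arg = atan2(6.8, 1.8) = 75.1735 degrees

arg(z) = 75.1735 degrees


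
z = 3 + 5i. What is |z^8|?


|z| = sqrt(9+25) = sqrt(34) = 5.8310
|z^8| = |z|^8 = (sqrt(34))^8 = 34^4 = 1336336

|z^8| = 1336336


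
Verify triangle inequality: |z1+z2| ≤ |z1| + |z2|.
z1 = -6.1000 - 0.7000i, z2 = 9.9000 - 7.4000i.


|z1| = sqrt((-6.1)^2 + (-0.7)^2) = sqrt(37.7) = 6.1400
|z2| = sqrt(9.9^2 + (-7.4)^2) = sqrt(152.77) = 12.3600
z1+z2 = 3.8000 - 8.1000i
|z1+z2| = sqrt(80.05) = 8.9471
|z1|+|z2| = 6.1400 + 12.3600 = 18.5000

|z1+z2| = 8.9471 ≤ |z1|+|z2| = 18.5000 (verified)


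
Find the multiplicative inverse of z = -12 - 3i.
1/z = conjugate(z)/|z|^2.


|z|^2 = 144+9 = 153
1/z = (-12 + 3i)/153

1/z = -0.0784 + 0.0196i


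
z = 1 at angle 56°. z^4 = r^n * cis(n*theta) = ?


r^4 = 1^4 = 1
n*theta = 4*56° = 224° = 224° (mod 360)
a = 1*cos(224°) = -0.7193
b = 1*sin(224°) = -0.6947

1 cis(224°) = -0.7193 - 0.6947i


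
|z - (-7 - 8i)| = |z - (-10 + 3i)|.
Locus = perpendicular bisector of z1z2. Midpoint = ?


Equal distances means the locus is the perpendicular bisector of z1 and z2.
Midpoint = ((-7+(-10))/2, (-8+3)/2) = (-8.5000, -2.5000)

Perpendicular bisector through (-8.5000, -2.5000)


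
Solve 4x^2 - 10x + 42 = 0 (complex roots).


disc = (-10)^2 - 4*4*42 = 100 - 672 = -572
sqrt(|disc|) = sqrt(572) = 23.9165
Real part = 10/(2*4) = 1.2500
Imag part = 23.9165/(2*4) = 2.9896

1.2500 ± 2.9896i


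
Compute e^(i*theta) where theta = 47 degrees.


cos(47°) = 0.6820
sin(47°) = 0.7314

e^(i*47°) = 0.6820 + 0.7314i


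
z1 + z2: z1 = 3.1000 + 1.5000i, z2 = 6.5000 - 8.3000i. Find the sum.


Real: 3.1 + 6.5 = 9.6
Imag: 1.5 - 8.3 = -6.8

9.6000 - 6.8000i


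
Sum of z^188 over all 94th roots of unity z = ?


The roots are w_k = w^k with w = e^(2*pi*i/94), and (w^k)^188 = (w^188)^k.
So S = 1 + u + u^2 + ... + u^(93) with u = w^188.
188 = 2*94 + 0, so 188 is a multiple of 94 and u = (w^94)^2 = 1.
Every one of the 94 terms equals 1: S = 94

S = 94


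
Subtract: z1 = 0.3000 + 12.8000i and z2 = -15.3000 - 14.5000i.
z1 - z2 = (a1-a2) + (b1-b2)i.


Real: 0.3 + 15.3 = 15.6
Imag: 12.8 + 14.5 = 27.3

15.6000 + 27.3000i


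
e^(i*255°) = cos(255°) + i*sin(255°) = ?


cos(255°) = -0.2588
sin(255°) = -0.9659

e^(i*255°) = -0.2588 - 0.9659i


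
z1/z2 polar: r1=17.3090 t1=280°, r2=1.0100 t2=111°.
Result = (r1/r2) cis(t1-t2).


r = 17.3090 / 1.0100 = 17.1376
theta = 280° - 111° = 169° = 169° (mod 360)

17.1376 cis(169°)


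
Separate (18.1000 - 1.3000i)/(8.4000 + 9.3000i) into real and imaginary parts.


Multiply by conjugate: (18.1000 - 1.3000i)(8.4000 - 9.3000i) / (8.4^2 + 9.3^2)
Numerator real = 18.1*8.4 - (1.3)*9.3 = 139.95
Numerator imag = -1.3*8.4 - 18.1*9.3 = -179.25
Denominator = 157.05
Re(z) = 139.95/157.05 = 0.8911
Im(z) = -179.25/157.05 = -1.1414

Re(z) = 0.8911, Im(z) = -1.1414


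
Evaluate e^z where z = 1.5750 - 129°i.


e^1.5750 = 4.8307
cos(-129°) = -0.62932
sin(-129°) = -0.77715
Real = 4.8307*(-0.62932) = -3.0401
Imag = 4.8307*(-0.77715) = -3.7542

-3.0401 - 3.7542i


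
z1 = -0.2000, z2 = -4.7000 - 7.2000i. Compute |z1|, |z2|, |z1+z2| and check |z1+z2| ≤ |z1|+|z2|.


|z1| = sqrt((-0.2)^2 + 0^2) = sqrt(0.04) = 0.2000
|z2| = sqrt((-4.7)^2 + (-7.2)^2) = sqrt(73.93) = 8.5983
z1+z2 = -4.9000 - 7.2000i
|z1+z2| = sqrt(75.85) = 8.7092
|z1|+|z2| = 0.2000 + 8.5983 = 8.7983

|z1+z2| = 8.7092 ≤ |z1|+|z2| = 8.7983 (verified)


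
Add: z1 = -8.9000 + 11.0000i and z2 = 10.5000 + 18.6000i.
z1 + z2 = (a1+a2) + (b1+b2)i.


Real: -8.9 + 10.5 = 1.6
Imag: 11 + 18.6 = 29.6

1.6000 + 29.6000i
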